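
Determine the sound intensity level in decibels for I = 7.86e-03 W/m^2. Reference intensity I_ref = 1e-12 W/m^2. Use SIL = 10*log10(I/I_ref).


I / I_ref = 7.86e-03 / 1e-12 = 7.86e+09
SIL = 10 * log10(7.86e+09) = 98.954 dB


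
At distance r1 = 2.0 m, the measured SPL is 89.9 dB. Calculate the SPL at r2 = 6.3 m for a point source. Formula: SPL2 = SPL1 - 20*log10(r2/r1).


r2/r1 = 6.3/2.0 = 3.15
Correction = 20*log10(3.15) = 9.96621 dB
SPL2 = 89.9 - 9.96621 = 79.934 dB


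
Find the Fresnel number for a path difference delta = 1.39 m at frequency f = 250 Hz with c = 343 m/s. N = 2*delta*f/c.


N = 2*delta*f/c = 2*delta/lambda, where lambda = c/f
lambda = 343 / 250 = 1.372 m
N = 2 * 1.39 / 1.372 = 2.0262


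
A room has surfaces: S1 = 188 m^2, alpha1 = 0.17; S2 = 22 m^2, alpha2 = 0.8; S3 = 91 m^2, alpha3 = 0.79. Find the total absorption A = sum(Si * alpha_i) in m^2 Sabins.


188 * 0.17 = 31.96
22 * 0.8 = 17.6
91 * 0.79 = 71.89
A_total = 31.96 + 17.6 + 71.89 = 121.45 m^2


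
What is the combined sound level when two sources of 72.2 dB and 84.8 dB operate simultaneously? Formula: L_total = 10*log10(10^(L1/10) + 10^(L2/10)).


10^(72.2/10) = 1.65959e+07
10^(84.8/10) = 3.01995e+08
Sum = 1.65959e+07 + 3.01995e+08 = 3.18591e+08
L_total = 10*log10(3.18591e+08) = 85.032 dB


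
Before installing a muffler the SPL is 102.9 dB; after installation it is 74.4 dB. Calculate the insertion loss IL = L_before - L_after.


Insertion loss = SPL without muffler - SPL with muffler
IL = 102.9 - 74.4 = 28.5 dB


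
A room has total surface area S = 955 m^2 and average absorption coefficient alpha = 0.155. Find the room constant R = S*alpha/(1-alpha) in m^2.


R = 955 * 0.155 / (1 - 0.155) = 175.18 m^2


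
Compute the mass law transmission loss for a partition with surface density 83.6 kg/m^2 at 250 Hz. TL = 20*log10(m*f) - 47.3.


m * f = 83.6 * 250 = 20900
20*log10(20900) = 86.4029 dB
TL = 86.4029 - 47.3 = 39.103 dB


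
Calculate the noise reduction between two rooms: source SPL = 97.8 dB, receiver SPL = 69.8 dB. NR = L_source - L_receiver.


NR = L_source - L_receiver (difference between source and receiving room levels)
NR = 97.8 - 69.8 = 28 dB


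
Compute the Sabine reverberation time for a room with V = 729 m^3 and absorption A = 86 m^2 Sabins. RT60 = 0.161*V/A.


RT60 = 0.161 * 729 / 86 = 1.3648 s


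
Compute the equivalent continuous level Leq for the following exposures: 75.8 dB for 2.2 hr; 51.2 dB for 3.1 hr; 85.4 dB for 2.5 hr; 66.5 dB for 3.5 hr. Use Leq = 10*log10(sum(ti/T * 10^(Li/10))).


T_total = 2.2 + 3.1 + 2.5 + 3.5 = 11.3 hr
(2.2/11.3) * 10^(75.8/10) = 7.40192e+06
(3.1/11.3) * 10^(51.2/10) = 36164.6
(2.5/11.3) * 10^(85.4/10) = 7.67117e+07
(3.5/11.3) * 10^(66.5/10) = 1.38353e+06
Sum = 7.40192e+06 + 36164.6 + 7.67117e+07 + 1.38353e+06 = 8.55333e+07
Leq = 10*log10(8.55333e+07) = 79.321 dB


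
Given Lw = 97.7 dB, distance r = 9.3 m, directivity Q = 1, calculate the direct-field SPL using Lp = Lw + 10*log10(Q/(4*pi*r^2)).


4*pi*r^2 = 4*pi*9.3^2 = 1086.87 m^2
Q / (4*pi*r^2) = 1 / 1086.87 = 0.000920073
Lp = 97.7 + 10*log10(0.000920073) = 67.338 dB


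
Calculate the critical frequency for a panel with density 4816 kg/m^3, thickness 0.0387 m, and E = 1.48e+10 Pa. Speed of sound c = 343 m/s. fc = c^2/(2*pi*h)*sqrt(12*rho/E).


12*rho/E = 12*4816/1.48e+10 = 3.90486e-06
sqrt(12*rho/E) = sqrt(3.90486e-06) = 0.00197607
c^2/(2*pi*h) = 343^2/(2*pi*0.0387) = 483835
fc = 483835 * 0.00197607 = 956.09 Hz


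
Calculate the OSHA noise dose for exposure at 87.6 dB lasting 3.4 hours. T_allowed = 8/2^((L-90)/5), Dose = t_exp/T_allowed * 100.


T_allowed = 8 / 2^((87.6 - 90)/5) = 11.1579 hr
Dose = 3.4 / 11.1579 * 100 = 30.472 %


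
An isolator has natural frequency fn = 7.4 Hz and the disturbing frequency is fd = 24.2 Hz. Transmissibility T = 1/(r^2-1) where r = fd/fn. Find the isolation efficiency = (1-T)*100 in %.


r = 24.2 / 7.4 = 3.27027
r^2 - 1 = 3.27027^2 - 1 = 9.69467
T = 1/9.69467 = 0.103149
Efficiency = (1 - 0.103149)*100 = 89.685 %


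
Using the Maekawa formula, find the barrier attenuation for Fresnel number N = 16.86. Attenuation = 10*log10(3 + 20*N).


3 + 20*N = 3 + 20*16.86 = 340.2
Att = 10*log10(340.2) = 25.317 dB


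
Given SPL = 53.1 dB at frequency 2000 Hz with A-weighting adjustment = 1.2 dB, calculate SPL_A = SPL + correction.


A-weighting table: 2000 Hz -> 1.2 dB correction
SPL_A = SPL + correction = 53.1 + (1.2) = 54.3 dBA


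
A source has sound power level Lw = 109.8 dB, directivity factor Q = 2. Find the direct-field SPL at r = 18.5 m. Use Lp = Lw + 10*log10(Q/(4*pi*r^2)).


4*pi*r^2 = 4*pi*18.5^2 = 4300.84 m^2
Q / (4*pi*r^2) = 2 / 4300.84 = 0.000465025
Lp = 109.8 + 10*log10(0.000465025) = 76.475 dB


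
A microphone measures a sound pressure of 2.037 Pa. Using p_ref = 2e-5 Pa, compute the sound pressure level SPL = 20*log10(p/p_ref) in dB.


p / p_ref = 2.037 / 2e-5 = 101850
SPL = 20 * log10(101850) = 100.16 dB


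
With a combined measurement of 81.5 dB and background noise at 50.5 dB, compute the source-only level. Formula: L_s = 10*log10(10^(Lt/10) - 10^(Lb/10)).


10^(81.5/10) = 1.41254e+08
10^(50.5/10) = 112202
Difference = 1.41254e+08 - 112202 = 1.41142e+08
L_source = 10*log10(1.41142e+08) = 81.497 dB


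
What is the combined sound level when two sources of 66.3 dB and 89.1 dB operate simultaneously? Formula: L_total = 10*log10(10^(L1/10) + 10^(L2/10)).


10^(66.3/10) = 4.2658e+06
10^(89.1/10) = 8.12831e+08
Sum = 4.2658e+06 + 8.12831e+08 = 8.17097e+08
L_total = 10*log10(8.17097e+08) = 89.123 dB


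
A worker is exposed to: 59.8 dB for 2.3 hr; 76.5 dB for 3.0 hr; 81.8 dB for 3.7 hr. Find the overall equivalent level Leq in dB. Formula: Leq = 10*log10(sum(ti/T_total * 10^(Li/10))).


T_total = 2.3 + 3.0 + 3.7 = 9.0 hr
(2.3/9.0) * 10^(59.8/10) = 244054
(3.0/9.0) * 10^(76.5/10) = 1.48895e+07
(3.7/9.0) * 10^(81.8/10) = 6.22242e+07
Sum = 244054 + 1.48895e+07 + 6.22242e+07 = 7.73578e+07
Leq = 10*log10(7.73578e+07) = 78.885 dB


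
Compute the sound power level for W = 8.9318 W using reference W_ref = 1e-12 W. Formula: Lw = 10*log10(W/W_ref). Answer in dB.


W / W_ref = 8.9318 / 1e-12 = 8.9318e+12
Lw = 10 * log10(8.9318e+12) = 129.51 dB


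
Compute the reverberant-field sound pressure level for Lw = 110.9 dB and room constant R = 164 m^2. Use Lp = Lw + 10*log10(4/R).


4/R = 4/164 = 0.0243902
Lp = 110.9 + 10*log10(0.0243902) = 94.772 dB


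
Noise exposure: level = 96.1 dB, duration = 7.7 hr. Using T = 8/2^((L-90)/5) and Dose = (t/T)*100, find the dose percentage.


T_allowed = 8 / 2^((96.1 - 90)/5) = 3.43426 hr
Dose = 7.7 / 3.43426 * 100 = 224.21 %


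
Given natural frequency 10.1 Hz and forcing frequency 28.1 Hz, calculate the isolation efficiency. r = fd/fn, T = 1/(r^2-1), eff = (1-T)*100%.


r = 28.1 / 10.1 = 2.78218
r^2 - 1 = 2.78218^2 - 1 = 6.74053
T = 1/6.74053 = 0.148356
Efficiency = (1 - 0.148356)*100 = 85.164 %


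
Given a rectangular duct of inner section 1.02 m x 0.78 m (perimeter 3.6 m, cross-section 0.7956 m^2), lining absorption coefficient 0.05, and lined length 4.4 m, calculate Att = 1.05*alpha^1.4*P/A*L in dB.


alpha^1.4 = 0.05^1.4 = 0.0150854
Attenuation rate = 1.05 * alpha^1.4 * P / A
= 1.05 * 0.0150854 * 3.6 / 0.7956 = 0.0716727 dB/m
Total Att = 0.0716727 * 4.4 = 0.31536 dB


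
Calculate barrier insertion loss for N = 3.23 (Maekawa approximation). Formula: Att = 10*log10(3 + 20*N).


3 + 20*N = 3 + 20*3.23 = 67.6
Att = 10*log10(67.6) = 18.299 dB


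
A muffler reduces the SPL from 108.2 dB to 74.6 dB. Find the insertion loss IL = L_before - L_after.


Insertion loss = SPL without muffler - SPL with muffler
IL = 108.2 - 74.6 = 33.6 dB


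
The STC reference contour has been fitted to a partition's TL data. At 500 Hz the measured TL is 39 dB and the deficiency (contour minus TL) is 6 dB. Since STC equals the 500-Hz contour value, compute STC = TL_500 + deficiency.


By ASTM E413, STC = value of the fitted reference contour at 500 Hz.
Contour value at 500 Hz = TL_500 + deficiency = 39 + 6 = 45
STC = 45


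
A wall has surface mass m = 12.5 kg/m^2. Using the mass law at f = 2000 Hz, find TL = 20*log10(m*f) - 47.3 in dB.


m * f = 12.5 * 2000 = 25000
20*log10(25000) = 87.9588 dB
TL = 87.9588 - 47.3 = 40.659 dB


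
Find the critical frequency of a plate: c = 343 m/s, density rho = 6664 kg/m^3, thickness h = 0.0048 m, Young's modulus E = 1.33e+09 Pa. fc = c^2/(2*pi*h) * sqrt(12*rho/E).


12*rho/E = 12*6664/1.33e+09 = 6.01263e-05
sqrt(12*rho/E) = sqrt(6.01263e-05) = 0.00775412
c^2/(2*pi*h) = 343^2/(2*pi*0.0048) = 3.90092e+06
fc = 3.90092e+06 * 0.00775412 = 30248 Hz


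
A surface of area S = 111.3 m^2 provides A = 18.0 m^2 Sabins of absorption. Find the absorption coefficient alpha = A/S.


Absorption coefficient = absorbed power / incident power
alpha = A / S = 18.0 / 111.3 = 0.16173


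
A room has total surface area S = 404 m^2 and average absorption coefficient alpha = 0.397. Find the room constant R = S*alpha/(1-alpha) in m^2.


R = 404 * 0.397 / (1 - 0.397) = 265.98 m^2


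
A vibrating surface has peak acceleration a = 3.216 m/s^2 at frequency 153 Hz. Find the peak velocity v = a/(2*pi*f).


omega = 2*pi*f = 2*pi*153 = 961.327 rad/s
v = a / omega = 3.216 / 961.327 = 0.0033454 m/s


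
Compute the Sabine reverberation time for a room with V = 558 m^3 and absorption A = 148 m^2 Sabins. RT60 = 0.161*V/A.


RT60 = 0.161 * 558 / 148 = 0.60701 s


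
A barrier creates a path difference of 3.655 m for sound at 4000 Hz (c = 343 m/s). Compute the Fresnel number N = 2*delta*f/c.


N = 2*delta*f/c = 2*delta/lambda, where lambda = c/f
lambda = 343 / 4000 = 0.08575 m
N = 2 * 3.655 / 0.08575 = 85.248


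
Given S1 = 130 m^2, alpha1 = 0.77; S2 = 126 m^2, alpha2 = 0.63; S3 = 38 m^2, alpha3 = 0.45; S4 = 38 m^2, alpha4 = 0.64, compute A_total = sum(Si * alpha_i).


130 * 0.77 = 100.1
126 * 0.63 = 79.38
38 * 0.45 = 17.1
38 * 0.64 = 24.32
A_total = 100.1 + 79.38 + 17.1 + 24.32 = 220.9 m^2


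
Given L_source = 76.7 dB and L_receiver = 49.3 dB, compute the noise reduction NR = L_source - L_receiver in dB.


NR = L_source - L_receiver (difference between source and receiving room levels)
NR = 76.7 - 49.3 = 27.4 dB


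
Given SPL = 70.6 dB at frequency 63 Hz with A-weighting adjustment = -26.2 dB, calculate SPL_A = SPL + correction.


A-weighting table: 63 Hz -> -26.2 dB correction
SPL_A = SPL + correction = 70.6 + (-26.2) = 44.4 dBA


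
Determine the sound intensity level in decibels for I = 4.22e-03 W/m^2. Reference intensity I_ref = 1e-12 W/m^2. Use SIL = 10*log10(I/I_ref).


I / I_ref = 4.22e-03 / 1e-12 = 4.22e+09
SIL = 10 * log10(4.22e+09) = 96.253 dB


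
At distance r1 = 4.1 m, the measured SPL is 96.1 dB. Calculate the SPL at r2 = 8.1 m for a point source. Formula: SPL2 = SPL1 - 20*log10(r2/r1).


r2/r1 = 8.1/4.1 = 1.97561
Correction = 20*log10(1.97561) = 5.91402 dB
SPL2 = 96.1 - 5.91402 = 90.186 dB


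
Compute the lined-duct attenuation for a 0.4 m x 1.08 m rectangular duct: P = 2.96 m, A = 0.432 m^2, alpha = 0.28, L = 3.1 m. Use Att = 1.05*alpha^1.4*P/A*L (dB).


alpha^1.4 = 0.28^1.4 = 0.168276
Attenuation rate = 1.05 * alpha^1.4 * P / A
= 1.05 * 0.168276 * 2.96 / 0.432 = 1.21065 dB/m
Total Att = 1.21065 * 3.1 = 3.753 dB


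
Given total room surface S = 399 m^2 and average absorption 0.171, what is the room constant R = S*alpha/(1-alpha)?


R = 399 * 0.171 / (1 - 0.171) = 82.303 m^2


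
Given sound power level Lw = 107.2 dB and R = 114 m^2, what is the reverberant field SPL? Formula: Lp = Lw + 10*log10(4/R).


4/R = 4/114 = 0.0350877
Lp = 107.2 + 10*log10(0.0350877) = 92.652 dB


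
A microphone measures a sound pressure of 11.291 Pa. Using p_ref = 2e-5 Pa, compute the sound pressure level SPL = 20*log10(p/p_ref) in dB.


p / p_ref = 11.291 / 2e-5 = 564550
SPL = 20 * log10(564550) = 115.03 dB


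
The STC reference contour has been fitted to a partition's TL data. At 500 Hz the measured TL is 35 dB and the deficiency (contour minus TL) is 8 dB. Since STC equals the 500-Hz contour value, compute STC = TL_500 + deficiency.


By ASTM E413, STC = value of the fitted reference contour at 500 Hz.
Contour value at 500 Hz = TL_500 + deficiency = 35 + 8 = 43
STC = 43


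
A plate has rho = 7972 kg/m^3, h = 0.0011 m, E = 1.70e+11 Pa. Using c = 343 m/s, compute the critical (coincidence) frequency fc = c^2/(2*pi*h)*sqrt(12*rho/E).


12*rho/E = 12*7972/1.70e+11 = 5.62729e-07
sqrt(12*rho/E) = sqrt(5.62729e-07) = 0.000750153
c^2/(2*pi*h) = 343^2/(2*pi*0.0011) = 1.70222e+07
fc = 1.70222e+07 * 0.000750153 = 12769 Hz


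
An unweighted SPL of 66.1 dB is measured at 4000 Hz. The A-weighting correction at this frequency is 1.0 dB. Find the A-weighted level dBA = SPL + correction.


A-weighting table: 4000 Hz -> 1.0 dB correction
SPL_A = SPL + correction = 66.1 + (1.0) = 67.1 dBA


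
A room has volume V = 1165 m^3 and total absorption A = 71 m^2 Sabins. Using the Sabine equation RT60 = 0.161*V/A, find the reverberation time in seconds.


RT60 = 0.161 * 1165 / 71 = 2.6418 s


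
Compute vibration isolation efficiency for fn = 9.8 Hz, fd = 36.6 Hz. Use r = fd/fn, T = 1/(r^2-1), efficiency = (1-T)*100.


r = 36.6 / 9.8 = 3.73469
r^2 - 1 = 3.73469^2 - 1 = 12.9479
T = 1/12.9479 = 0.0772326
Efficiency = (1 - 0.0772326)*100 = 92.277 %


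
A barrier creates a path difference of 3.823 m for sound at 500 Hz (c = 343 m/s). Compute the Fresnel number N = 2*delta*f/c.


N = 2*delta*f/c = 2*delta/lambda, where lambda = c/f
lambda = 343 / 500 = 0.686 m
N = 2 * 3.823 / 0.686 = 11.146


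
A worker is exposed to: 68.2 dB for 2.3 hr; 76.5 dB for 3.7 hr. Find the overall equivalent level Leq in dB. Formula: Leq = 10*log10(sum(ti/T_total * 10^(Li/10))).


T_total = 2.3 + 3.7 = 6.0 hr
(2.3/6.0) * 10^(68.2/10) = 2.53266e+06
(3.7/6.0) * 10^(76.5/10) = 2.75455e+07
Sum = 2.53266e+06 + 2.75455e+07 = 3.00782e+07
Leq = 10*log10(3.00782e+07) = 74.783 dB


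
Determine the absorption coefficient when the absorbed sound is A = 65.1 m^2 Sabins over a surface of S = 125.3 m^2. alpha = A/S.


Absorption coefficient = absorbed power / incident power
alpha = A / S = 65.1 / 125.3 = 0.51955


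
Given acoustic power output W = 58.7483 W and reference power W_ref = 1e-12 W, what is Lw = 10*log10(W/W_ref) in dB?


W / W_ref = 58.7483 / 1e-12 = 5.87483e+13
Lw = 10 * log10(5.87483e+13) = 137.69 dB


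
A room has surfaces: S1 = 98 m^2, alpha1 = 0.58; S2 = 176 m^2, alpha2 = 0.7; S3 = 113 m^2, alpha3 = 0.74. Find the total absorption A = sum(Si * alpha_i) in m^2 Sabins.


98 * 0.58 = 56.84
176 * 0.7 = 123.2
113 * 0.74 = 83.62
A_total = 56.84 + 123.2 + 83.62 = 263.66 m^2


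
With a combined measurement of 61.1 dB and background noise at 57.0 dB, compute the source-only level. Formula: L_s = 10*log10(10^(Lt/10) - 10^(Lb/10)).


10^(61.1/10) = 1.28825e+06
10^(57.0/10) = 501187
Difference = 1.28825e+06 - 501187 = 787063
L_source = 10*log10(787063) = 58.96 dB


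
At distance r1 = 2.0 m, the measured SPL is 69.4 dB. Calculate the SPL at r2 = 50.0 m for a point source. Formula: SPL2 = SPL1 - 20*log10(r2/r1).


r2/r1 = 50.0/2.0 = 25
Correction = 20*log10(25) = 27.9588 dB
SPL2 = 69.4 - 27.9588 = 41.441 dB


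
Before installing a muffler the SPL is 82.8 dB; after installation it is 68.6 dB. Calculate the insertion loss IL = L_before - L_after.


Insertion loss = SPL without muffler - SPL with muffler
IL = 82.8 - 68.6 = 14.2 dB


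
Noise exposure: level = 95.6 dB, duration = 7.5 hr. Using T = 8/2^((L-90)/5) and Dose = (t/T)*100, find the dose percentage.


T_allowed = 8 / 2^((95.6 - 90)/5) = 3.68075 hr
Dose = 7.5 / 3.68075 * 100 = 203.76 %


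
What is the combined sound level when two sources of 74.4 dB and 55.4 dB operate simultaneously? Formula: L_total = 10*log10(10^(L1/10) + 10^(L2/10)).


10^(74.4/10) = 2.75423e+07
10^(55.4/10) = 346737
Sum = 2.75423e+07 + 346737 = 2.7889e+07
L_total = 10*log10(2.7889e+07) = 74.454 dB


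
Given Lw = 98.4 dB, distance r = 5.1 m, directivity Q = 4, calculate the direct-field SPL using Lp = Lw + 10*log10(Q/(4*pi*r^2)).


4*pi*r^2 = 4*pi*5.1^2 = 326.851 m^2
Q / (4*pi*r^2) = 4 / 326.851 = 0.012238
Lp = 98.4 + 10*log10(0.012238) = 79.277 dB


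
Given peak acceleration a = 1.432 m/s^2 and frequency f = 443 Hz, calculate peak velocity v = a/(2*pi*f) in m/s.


omega = 2*pi*f = 2*pi*443 = 2783.45 rad/s
v = a / omega = 1.432 / 2783.45 = 0.00051447 m/s


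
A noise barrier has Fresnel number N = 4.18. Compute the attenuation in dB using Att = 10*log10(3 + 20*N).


3 + 20*N = 3 + 20*4.18 = 86.6
Att = 10*log10(86.6) = 19.375 dB


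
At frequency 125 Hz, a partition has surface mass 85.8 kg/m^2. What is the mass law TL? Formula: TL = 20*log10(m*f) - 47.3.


m * f = 85.8 * 125 = 10725
20*log10(10725) = 80.6079 dB
TL = 80.6079 - 47.3 = 33.308 dB


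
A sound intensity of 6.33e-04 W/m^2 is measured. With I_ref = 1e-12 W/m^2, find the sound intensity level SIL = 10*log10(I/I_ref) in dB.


I / I_ref = 6.33e-04 / 1e-12 = 6.33e+08
SIL = 10 * log10(6.33e+08) = 88.014 dB


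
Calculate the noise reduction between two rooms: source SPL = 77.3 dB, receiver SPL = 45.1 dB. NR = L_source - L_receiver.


NR = L_source - L_receiver (difference between source and receiving room levels)
NR = 77.3 - 45.1 = 32.2 dB


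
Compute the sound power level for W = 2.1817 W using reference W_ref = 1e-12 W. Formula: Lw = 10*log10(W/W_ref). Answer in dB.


W / W_ref = 2.1817 / 1e-12 = 2.1817e+12
Lw = 10 * log10(2.1817e+12) = 123.39 dB


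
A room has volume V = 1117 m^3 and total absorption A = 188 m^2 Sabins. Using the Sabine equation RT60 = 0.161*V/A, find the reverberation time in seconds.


RT60 = 0.161 * 1117 / 188 = 0.95658 s


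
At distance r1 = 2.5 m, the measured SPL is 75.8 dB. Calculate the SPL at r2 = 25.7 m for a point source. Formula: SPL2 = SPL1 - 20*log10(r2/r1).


r2/r1 = 25.7/2.5 = 10.28
Correction = 20*log10(10.28) = 20.2399 dB
SPL2 = 75.8 - 20.2399 = 55.56 dB


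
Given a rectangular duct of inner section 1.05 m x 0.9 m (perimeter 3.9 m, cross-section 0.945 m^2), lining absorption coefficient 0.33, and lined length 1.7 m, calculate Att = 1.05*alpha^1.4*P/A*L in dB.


alpha^1.4 = 0.33^1.4 = 0.211797
Attenuation rate = 1.05 * alpha^1.4 * P / A
= 1.05 * 0.211797 * 3.9 / 0.945 = 0.917787 dB/m
Total Att = 0.917787 * 1.7 = 1.5602 dB


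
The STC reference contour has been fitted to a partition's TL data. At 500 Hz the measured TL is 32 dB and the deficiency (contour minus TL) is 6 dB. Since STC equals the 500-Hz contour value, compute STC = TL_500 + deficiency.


By ASTM E413, STC = value of the fitted reference contour at 500 Hz.
Contour value at 500 Hz = TL_500 + deficiency = 32 + 6 = 38
STC = 38


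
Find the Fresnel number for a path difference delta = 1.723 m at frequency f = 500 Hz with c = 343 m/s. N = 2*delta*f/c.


N = 2*delta*f/c = 2*delta/lambda, where lambda = c/f
lambda = 343 / 500 = 0.686 m
N = 2 * 1.723 / 0.686 = 5.0233


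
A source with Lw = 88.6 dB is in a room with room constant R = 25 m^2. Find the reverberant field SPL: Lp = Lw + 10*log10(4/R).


4/R = 4/25 = 0.16
Lp = 88.6 + 10*log10(0.16) = 80.641 dB


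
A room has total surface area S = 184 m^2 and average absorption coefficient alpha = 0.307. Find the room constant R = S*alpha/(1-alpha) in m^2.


R = 184 * 0.307 / (1 - 0.307) = 81.512 m^2


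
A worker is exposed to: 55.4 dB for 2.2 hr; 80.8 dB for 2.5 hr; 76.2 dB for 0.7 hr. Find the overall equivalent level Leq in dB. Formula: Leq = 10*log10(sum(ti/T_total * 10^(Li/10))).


T_total = 2.2 + 2.5 + 0.7 = 5.4 hr
(2.2/5.4) * 10^(55.4/10) = 141263
(2.5/5.4) * 10^(80.8/10) = 5.56604e+07
(0.7/5.4) * 10^(76.2/10) = 5.40386e+06
Sum = 141263 + 5.56604e+07 + 5.40386e+06 = 6.12055e+07
Leq = 10*log10(6.12055e+07) = 77.868 dB


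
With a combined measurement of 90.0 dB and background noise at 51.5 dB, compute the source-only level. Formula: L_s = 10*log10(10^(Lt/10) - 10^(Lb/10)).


10^(90.0/10) = 1e+09
10^(51.5/10) = 141254
Difference = 1e+09 - 141254 = 9.99859e+08
L_source = 10*log10(9.99859e+08) = 89.999 dB


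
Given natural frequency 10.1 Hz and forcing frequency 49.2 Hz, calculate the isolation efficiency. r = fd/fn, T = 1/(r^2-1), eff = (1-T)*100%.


r = 49.2 / 10.1 = 4.87129
r^2 - 1 = 4.87129^2 - 1 = 22.7295
T = 1/22.7295 = 0.0439957
Efficiency = (1 - 0.0439957)*100 = 95.6 %


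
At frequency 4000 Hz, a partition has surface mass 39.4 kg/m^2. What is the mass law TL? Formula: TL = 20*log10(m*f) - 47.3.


m * f = 39.4 * 4000 = 157600
20*log10(157600) = 103.951 dB
TL = 103.951 - 47.3 = 56.651 dB


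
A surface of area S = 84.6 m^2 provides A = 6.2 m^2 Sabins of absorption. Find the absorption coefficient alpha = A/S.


Absorption coefficient = absorbed power / incident power
alpha = A / S = 6.2 / 84.6 = 0.073286


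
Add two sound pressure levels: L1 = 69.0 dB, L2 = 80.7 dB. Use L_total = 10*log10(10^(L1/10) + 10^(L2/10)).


10^(69.0/10) = 7.94328e+06
10^(80.7/10) = 1.1749e+08
Sum = 7.94328e+06 + 1.1749e+08 = 1.25433e+08
L_total = 10*log10(1.25433e+08) = 80.984 dB


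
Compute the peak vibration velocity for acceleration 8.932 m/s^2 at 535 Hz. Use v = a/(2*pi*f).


omega = 2*pi*f = 2*pi*535 = 3361.5 rad/s
v = a / omega = 8.932 / 3361.5 = 0.0026571 m/s


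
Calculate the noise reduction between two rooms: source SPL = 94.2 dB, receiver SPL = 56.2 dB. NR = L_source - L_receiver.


NR = L_source - L_receiver (difference between source and receiving room levels)
NR = 94.2 - 56.2 = 38 dB


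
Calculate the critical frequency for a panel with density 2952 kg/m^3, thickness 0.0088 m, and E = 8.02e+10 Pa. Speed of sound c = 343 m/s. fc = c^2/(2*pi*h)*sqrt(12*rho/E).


12*rho/E = 12*2952/8.02e+10 = 4.41696e-07
sqrt(12*rho/E) = sqrt(4.41696e-07) = 0.000664602
c^2/(2*pi*h) = 343^2/(2*pi*0.0088) = 2.12777e+06
fc = 2.12777e+06 * 0.000664602 = 1414.1 Hz


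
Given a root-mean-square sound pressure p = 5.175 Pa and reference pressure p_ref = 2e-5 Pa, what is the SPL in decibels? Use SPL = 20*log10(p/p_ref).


p / p_ref = 5.175 / 2e-5 = 258750
SPL = 20 * log10(258750) = 108.26 dB


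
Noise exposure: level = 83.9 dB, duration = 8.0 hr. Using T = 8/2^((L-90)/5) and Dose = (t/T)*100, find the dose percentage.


T_allowed = 8 / 2^((83.9 - 90)/5) = 18.6357 hr
Dose = 8.0 / 18.6357 * 100 = 42.928 %


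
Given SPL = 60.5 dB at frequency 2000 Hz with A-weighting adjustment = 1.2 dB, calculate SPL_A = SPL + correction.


A-weighting table: 2000 Hz -> 1.2 dB correction
SPL_A = SPL + correction = 60.5 + (1.2) = 61.7 dBA


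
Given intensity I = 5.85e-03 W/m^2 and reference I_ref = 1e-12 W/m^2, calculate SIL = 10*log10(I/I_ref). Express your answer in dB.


I / I_ref = 5.85e-03 / 1e-12 = 5.85e+09
SIL = 10 * log10(5.85e+09) = 97.672 dB


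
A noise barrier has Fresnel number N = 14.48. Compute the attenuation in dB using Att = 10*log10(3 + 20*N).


3 + 20*N = 3 + 20*14.48 = 292.6
Att = 10*log10(292.6) = 24.663 dB


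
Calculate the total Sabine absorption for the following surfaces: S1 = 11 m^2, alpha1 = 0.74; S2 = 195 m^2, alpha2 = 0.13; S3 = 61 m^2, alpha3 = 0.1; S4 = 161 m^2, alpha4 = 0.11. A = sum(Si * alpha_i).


11 * 0.74 = 8.14
195 * 0.13 = 25.35
61 * 0.1 = 6.1
161 * 0.11 = 17.71
A_total = 8.14 + 25.35 + 6.1 + 17.71 = 57.3 m^2


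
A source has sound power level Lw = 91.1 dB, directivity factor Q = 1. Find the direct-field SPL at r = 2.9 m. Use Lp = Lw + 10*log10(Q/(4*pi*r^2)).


4*pi*r^2 = 4*pi*2.9^2 = 105.683 m^2
Q / (4*pi*r^2) = 1 / 105.683 = 0.00946226
Lp = 91.1 + 10*log10(0.00946226) = 70.86 dB


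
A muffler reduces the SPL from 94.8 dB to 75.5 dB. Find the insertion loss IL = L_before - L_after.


Insertion loss = SPL without muffler - SPL with muffler
IL = 94.8 - 75.5 = 19.3 dB


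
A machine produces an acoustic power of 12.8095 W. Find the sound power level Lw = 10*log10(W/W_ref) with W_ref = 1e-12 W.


W / W_ref = 12.8095 / 1e-12 = 1.28095e+13
Lw = 10 * log10(1.28095e+13) = 131.08 dB


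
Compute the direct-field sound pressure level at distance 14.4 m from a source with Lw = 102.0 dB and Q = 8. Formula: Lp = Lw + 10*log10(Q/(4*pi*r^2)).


4*pi*r^2 = 4*pi*14.4^2 = 2605.76 m^2
Q / (4*pi*r^2) = 8 / 2605.76 = 0.00307012
Lp = 102.0 + 10*log10(0.00307012) = 76.872 dB


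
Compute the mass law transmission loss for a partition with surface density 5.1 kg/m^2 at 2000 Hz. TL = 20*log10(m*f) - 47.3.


m * f = 5.1 * 2000 = 10200
20*log10(10200) = 80.172 dB
TL = 80.172 - 47.3 = 32.872 dB


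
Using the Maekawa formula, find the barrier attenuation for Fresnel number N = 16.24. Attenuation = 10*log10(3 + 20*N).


3 + 20*N = 3 + 20*16.24 = 327.8
Att = 10*log10(327.8) = 25.156 dB


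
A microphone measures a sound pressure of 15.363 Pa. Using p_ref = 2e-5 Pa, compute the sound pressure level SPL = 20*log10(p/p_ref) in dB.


p / p_ref = 15.363 / 2e-5 = 768150
SPL = 20 * log10(768150) = 117.71 dB


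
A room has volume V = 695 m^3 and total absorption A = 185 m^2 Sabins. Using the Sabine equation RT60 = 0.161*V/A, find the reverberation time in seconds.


RT60 = 0.161 * 695 / 185 = 0.60484 s


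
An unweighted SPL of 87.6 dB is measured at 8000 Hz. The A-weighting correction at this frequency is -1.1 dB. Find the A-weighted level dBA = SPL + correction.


A-weighting table: 8000 Hz -> -1.1 dB correction
SPL_A = SPL + correction = 87.6 + (-1.1) = 86.5 dBA


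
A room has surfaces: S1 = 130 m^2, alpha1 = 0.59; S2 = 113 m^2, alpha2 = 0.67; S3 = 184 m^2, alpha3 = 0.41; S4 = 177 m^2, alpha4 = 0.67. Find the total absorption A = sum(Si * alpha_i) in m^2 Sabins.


130 * 0.59 = 76.7
113 * 0.67 = 75.71
184 * 0.41 = 75.44
177 * 0.67 = 118.59
A_total = 76.7 + 75.71 + 75.44 + 118.59 = 346.44 m^2


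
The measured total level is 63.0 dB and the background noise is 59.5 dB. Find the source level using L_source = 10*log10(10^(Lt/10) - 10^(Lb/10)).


10^(63.0/10) = 1.99526e+06
10^(59.5/10) = 891251
Difference = 1.99526e+06 - 891251 = 1.10401e+06
L_source = 10*log10(1.10401e+06) = 60.43 dB


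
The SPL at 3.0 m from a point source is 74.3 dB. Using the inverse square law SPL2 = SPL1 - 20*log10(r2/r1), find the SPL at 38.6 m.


r2/r1 = 38.6/3.0 = 12.8667
Correction = 20*log10(12.8667) = 22.1893 dB
SPL2 = 74.3 - 22.1893 = 52.111 dB


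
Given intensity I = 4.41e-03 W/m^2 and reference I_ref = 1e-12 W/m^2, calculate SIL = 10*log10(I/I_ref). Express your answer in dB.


I / I_ref = 4.41e-03 / 1e-12 = 4.41e+09
SIL = 10 * log10(4.41e+09) = 96.444 dB


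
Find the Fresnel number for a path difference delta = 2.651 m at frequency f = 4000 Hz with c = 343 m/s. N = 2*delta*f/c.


N = 2*delta*f/c = 2*delta/lambda, where lambda = c/f
lambda = 343 / 4000 = 0.08575 m
N = 2 * 2.651 / 0.08575 = 61.831


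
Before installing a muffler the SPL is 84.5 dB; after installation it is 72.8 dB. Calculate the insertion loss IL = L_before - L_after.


Insertion loss = SPL without muffler - SPL with muffler
IL = 84.5 - 72.8 = 11.7 dB


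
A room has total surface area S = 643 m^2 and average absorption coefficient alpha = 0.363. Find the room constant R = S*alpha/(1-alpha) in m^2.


R = 643 * 0.363 / (1 - 0.363) = 366.42 m^2


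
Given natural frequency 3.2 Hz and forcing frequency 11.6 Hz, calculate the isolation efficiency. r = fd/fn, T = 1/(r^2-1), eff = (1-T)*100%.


r = 11.6 / 3.2 = 3.625
r^2 - 1 = 3.625^2 - 1 = 12.1406
T = 1/12.1406 = 0.0823683
Efficiency = (1 - 0.0823683)*100 = 91.763 %


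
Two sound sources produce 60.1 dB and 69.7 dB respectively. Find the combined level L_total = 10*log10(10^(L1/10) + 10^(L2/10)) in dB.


10^(60.1/10) = 1.02329e+06
10^(69.7/10) = 9.33254e+06
Sum = 1.02329e+06 + 9.33254e+06 = 1.03558e+07
L_total = 10*log10(1.03558e+07) = 70.152 dB


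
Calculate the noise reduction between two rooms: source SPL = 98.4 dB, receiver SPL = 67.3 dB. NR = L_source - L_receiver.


NR = L_source - L_receiver (difference between source and receiving room levels)
NR = 98.4 - 67.3 = 31.1 dB


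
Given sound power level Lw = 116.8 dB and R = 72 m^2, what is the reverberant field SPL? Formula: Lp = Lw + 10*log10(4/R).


4/R = 4/72 = 0.0555556
Lp = 116.8 + 10*log10(0.0555556) = 104.25 dB


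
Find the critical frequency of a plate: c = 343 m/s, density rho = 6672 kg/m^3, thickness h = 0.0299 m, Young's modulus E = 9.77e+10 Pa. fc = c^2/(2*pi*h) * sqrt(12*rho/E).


12*rho/E = 12*6672/9.77e+10 = 8.19488e-07
sqrt(12*rho/E) = sqrt(8.19488e-07) = 0.000905256
c^2/(2*pi*h) = 343^2/(2*pi*0.0299) = 626235
fc = 626235 * 0.000905256 = 566.9 Hz


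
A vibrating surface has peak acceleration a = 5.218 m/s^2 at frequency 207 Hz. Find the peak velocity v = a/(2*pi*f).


omega = 2*pi*f = 2*pi*207 = 1300.62 rad/s
v = a / omega = 5.218 / 1300.62 = 0.0040119 m/s


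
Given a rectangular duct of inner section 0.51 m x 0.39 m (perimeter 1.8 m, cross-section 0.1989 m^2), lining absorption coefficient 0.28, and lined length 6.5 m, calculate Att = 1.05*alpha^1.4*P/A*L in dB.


alpha^1.4 = 0.28^1.4 = 0.168276
Attenuation rate = 1.05 * alpha^1.4 * P / A
= 1.05 * 0.168276 * 1.8 / 0.1989 = 1.599 dB/m
Total Att = 1.599 * 6.5 = 10.393 dB


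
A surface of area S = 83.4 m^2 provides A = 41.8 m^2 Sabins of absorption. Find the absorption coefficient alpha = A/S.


Absorption coefficient = absorbed power / incident power
alpha = A / S = 41.8 / 83.4 = 0.5012


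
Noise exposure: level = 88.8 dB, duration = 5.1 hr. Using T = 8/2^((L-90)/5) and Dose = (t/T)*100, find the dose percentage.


T_allowed = 8 / 2^((88.8 - 90)/5) = 9.44794 hr
Dose = 5.1 / 9.44794 * 100 = 53.98 %


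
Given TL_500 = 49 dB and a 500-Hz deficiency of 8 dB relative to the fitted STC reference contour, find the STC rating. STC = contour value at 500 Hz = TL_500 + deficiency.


By ASTM E413, STC = value of the fitted reference contour at 500 Hz.
Contour value at 500 Hz = TL_500 + deficiency = 49 + 8 = 57
STC = 57


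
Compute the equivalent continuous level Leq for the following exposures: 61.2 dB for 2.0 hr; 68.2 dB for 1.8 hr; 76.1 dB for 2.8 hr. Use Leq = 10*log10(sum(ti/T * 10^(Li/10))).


T_total = 2.0 + 1.8 + 2.8 = 6.6 hr
(2.0/6.6) * 10^(61.2/10) = 399472
(1.8/6.6) * 10^(68.2/10) = 1.80189e+06
(2.8/6.6) * 10^(76.1/10) = 1.72828e+07
Sum = 399472 + 1.80189e+06 + 1.72828e+07 = 1.94842e+07
Leq = 10*log10(1.94842e+07) = 72.897 dB


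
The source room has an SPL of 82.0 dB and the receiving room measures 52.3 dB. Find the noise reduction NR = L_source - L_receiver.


NR = L_source - L_receiver (difference between source and receiving room levels)
NR = 82.0 - 52.3 = 29.7 dB


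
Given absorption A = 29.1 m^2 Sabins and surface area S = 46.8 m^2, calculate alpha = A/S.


Absorption coefficient = absorbed power / incident power
alpha = A / S = 29.1 / 46.8 = 0.62179


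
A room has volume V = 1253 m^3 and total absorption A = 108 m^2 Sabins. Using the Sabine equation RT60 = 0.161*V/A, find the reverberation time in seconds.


RT60 = 0.161 * 1253 / 108 = 1.8679 s


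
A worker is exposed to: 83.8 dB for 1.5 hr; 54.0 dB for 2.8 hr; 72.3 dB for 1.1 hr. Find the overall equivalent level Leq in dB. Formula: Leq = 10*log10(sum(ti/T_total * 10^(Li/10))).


T_total = 1.5 + 2.8 + 1.1 = 5.4 hr
(1.5/5.4) * 10^(83.8/10) = 6.66342e+07
(2.8/5.4) * 10^(54.0/10) = 130246
(1.1/5.4) * 10^(72.3/10) = 3.45939e+06
Sum = 6.66342e+07 + 130246 + 3.45939e+06 = 7.02238e+07
Leq = 10*log10(7.02238e+07) = 78.465 dB


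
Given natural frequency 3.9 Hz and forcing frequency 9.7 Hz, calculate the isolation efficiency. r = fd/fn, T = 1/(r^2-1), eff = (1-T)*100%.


r = 9.7 / 3.9 = 2.48718
r^2 - 1 = 2.48718^2 - 1 = 5.18606
T = 1/5.18606 = 0.192825
Efficiency = (1 - 0.192825)*100 = 80.718 %


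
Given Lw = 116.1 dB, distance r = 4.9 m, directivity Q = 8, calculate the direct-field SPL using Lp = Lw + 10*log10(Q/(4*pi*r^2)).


4*pi*r^2 = 4*pi*4.9^2 = 301.719 m^2
Q / (4*pi*r^2) = 8 / 301.719 = 0.0265147
Lp = 116.1 + 10*log10(0.0265147) = 100.33 dB


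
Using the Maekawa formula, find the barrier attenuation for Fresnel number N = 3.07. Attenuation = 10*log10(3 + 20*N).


3 + 20*N = 3 + 20*3.07 = 64.4
Att = 10*log10(64.4) = 18.089 dB


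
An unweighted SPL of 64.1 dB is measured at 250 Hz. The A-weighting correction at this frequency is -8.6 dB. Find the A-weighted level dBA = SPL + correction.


A-weighting table: 250 Hz -> -8.6 dB correction
SPL_A = SPL + correction = 64.1 + (-8.6) = 55.5 dBA


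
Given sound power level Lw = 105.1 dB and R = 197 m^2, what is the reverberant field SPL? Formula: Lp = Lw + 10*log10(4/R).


4/R = 4/197 = 0.0203046
Lp = 105.1 + 10*log10(0.0203046) = 88.176 dB


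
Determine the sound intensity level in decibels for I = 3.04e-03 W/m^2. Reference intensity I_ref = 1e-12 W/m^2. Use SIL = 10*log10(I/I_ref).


I / I_ref = 3.04e-03 / 1e-12 = 3.04e+09
SIL = 10 * log10(3.04e+09) = 94.829 dB


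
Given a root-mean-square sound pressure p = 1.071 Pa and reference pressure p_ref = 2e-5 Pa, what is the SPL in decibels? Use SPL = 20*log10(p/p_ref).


p / p_ref = 1.071 / 2e-5 = 53550
SPL = 20 * log10(53550) = 94.575 dB


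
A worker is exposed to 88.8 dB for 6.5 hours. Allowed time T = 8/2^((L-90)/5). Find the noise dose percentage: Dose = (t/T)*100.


T_allowed = 8 / 2^((88.8 - 90)/5) = 9.44794 hr
Dose = 6.5 / 9.44794 * 100 = 68.798 %


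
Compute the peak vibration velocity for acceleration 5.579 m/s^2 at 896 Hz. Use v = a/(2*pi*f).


omega = 2*pi*f = 2*pi*896 = 5629.73 rad/s
v = a / omega = 5.579 / 5629.73 = 0.00099099 m/s


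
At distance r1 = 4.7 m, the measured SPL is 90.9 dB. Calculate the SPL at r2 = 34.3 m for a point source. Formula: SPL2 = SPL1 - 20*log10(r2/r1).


r2/r1 = 34.3/4.7 = 7.29787
Correction = 20*log10(7.29787) = 17.2639 dB
SPL2 = 90.9 - 17.2639 = 73.636 dB


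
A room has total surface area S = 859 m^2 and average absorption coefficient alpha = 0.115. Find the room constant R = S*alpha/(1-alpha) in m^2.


R = 859 * 0.115 / (1 - 0.115) = 111.62 m^2


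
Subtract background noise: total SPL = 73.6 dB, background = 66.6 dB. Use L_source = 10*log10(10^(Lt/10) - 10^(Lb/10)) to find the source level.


10^(73.6/10) = 2.29087e+07
10^(66.6/10) = 4.57088e+06
Difference = 2.29087e+07 - 4.57088e+06 = 1.83378e+07
L_source = 10*log10(1.83378e+07) = 72.633 dB


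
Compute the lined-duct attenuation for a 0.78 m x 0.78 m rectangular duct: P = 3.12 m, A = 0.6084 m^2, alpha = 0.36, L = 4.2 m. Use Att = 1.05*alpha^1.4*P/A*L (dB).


alpha^1.4 = 0.36^1.4 = 0.239234
Attenuation rate = 1.05 * alpha^1.4 * P / A
= 1.05 * 0.239234 * 3.12 / 0.6084 = 1.28818 dB/m
Total Att = 1.28818 * 4.2 = 5.4104 dB


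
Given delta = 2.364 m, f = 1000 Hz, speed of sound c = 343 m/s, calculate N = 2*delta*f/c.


N = 2*delta*f/c = 2*delta/lambda, where lambda = c/f
lambda = 343 / 1000 = 0.343 m
N = 2 * 2.364 / 0.343 = 13.784


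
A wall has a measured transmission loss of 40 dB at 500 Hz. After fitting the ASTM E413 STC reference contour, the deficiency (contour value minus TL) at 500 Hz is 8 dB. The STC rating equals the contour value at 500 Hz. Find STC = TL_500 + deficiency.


By ASTM E413, STC = value of the fitted reference contour at 500 Hz.
Contour value at 500 Hz = TL_500 + deficiency = 40 + 8 = 48
STC = 48


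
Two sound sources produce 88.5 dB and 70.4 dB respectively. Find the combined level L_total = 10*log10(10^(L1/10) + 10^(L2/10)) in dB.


10^(88.5/10) = 7.07946e+08
10^(70.4/10) = 1.09648e+07
Sum = 7.07946e+08 + 1.09648e+07 = 7.18911e+08
L_total = 10*log10(7.18911e+08) = 88.567 dB


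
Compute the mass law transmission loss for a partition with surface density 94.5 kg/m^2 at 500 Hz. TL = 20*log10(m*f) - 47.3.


m * f = 94.5 * 500 = 47250
20*log10(47250) = 93.488 dB
TL = 93.488 - 47.3 = 46.188 dB


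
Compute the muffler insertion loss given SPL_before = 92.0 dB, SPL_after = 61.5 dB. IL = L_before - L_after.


Insertion loss = SPL without muffler - SPL with muffler
IL = 92.0 - 61.5 = 30.5 dB


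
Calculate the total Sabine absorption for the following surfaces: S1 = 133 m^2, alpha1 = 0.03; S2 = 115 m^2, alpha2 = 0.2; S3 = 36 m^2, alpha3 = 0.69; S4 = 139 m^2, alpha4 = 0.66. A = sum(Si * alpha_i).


133 * 0.03 = 3.99
115 * 0.2 = 23
36 * 0.69 = 24.84
139 * 0.66 = 91.74
A_total = 3.99 + 23 + 24.84 + 91.74 = 143.57 m^2


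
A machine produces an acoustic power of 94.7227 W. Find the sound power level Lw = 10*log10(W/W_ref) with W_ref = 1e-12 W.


W / W_ref = 94.7227 / 1e-12 = 9.47227e+13
Lw = 10 * log10(9.47227e+13) = 139.76 dB


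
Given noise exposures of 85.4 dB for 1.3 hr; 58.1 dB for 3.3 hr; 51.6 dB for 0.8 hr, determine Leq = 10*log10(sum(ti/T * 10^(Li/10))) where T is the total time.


T_total = 1.3 + 3.3 + 0.8 = 5.4 hr
(1.3/5.4) * 10^(85.4/10) = 8.34737e+07
(3.3/5.4) * 10^(58.1/10) = 394566
(0.8/5.4) * 10^(51.6/10) = 21413.9
Sum = 8.34737e+07 + 394566 + 21413.9 = 8.38897e+07
Leq = 10*log10(8.38897e+07) = 79.237 dB


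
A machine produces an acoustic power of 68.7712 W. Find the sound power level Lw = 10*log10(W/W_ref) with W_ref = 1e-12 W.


W / W_ref = 68.7712 / 1e-12 = 6.87712e+13
Lw = 10 * log10(6.87712e+13) = 138.37 dB


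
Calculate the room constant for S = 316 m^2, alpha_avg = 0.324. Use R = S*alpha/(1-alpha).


R = 316 * 0.324 / (1 - 0.324) = 151.46 m^2


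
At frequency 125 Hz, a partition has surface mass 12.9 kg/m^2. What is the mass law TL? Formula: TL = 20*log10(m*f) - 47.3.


m * f = 12.9 * 125 = 1612.5
20*log10(1612.5) = 64.15 dB
TL = 64.15 - 47.3 = 16.85 dB


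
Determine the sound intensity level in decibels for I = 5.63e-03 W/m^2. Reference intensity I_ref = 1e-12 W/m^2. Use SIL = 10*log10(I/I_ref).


I / I_ref = 5.63e-03 / 1e-12 = 5.63e+09
SIL = 10 * log10(5.63e+09) = 97.505 dB


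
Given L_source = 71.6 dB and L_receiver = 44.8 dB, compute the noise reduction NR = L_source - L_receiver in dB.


NR = L_source - L_receiver (difference between source and receiving room levels)
NR = 71.6 - 44.8 = 26.8 dB


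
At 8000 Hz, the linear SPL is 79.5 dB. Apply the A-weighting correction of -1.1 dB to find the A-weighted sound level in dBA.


A-weighting table: 8000 Hz -> -1.1 dB correction
SPL_A = SPL + correction = 79.5 + (-1.1) = 78.4 dBA


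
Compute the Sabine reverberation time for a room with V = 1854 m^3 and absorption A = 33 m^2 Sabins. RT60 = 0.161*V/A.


RT60 = 0.161 * 1854 / 33 = 9.0453 s


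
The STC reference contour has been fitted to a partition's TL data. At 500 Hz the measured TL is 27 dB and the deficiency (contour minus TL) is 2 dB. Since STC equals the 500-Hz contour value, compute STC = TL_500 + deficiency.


By ASTM E413, STC = value of the fitted reference contour at 500 Hz.
Contour value at 500 Hz = TL_500 + deficiency = 27 + 2 = 29
STC = 29


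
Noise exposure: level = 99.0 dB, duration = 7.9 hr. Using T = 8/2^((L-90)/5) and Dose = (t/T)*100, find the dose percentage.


T_allowed = 8 / 2^((99.0 - 90)/5) = 2.2974 hr
Dose = 7.9 / 2.2974 * 100 = 343.87 %


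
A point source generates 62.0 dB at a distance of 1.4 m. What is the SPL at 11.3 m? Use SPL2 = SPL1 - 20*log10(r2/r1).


r2/r1 = 11.3/1.4 = 8.07143
Correction = 20*log10(8.07143) = 18.139 dB
SPL2 = 62.0 - 18.139 = 43.861 dB


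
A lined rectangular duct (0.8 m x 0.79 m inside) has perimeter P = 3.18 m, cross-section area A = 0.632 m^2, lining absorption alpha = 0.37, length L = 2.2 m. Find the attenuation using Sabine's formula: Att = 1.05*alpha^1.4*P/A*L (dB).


alpha^1.4 = 0.37^1.4 = 0.248589
Attenuation rate = 1.05 * alpha^1.4 * P / A
= 1.05 * 0.248589 * 3.18 / 0.632 = 1.31335 dB/m
Total Att = 1.31335 * 2.2 = 2.8894 dB
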